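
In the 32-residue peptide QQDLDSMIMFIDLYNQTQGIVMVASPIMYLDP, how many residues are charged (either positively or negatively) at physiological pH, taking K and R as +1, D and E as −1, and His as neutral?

Charged side chains at pH ~7.4: K, R (positive); D, E (negative).
Matching residues: D3, D5, D12, D31.

4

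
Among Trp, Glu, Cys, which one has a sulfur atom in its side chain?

Cys

The sulfur-bearing residues are cysteine (–SH) and methionine (–S–CH₃).
Of the listed options, only Cys belongs to this group.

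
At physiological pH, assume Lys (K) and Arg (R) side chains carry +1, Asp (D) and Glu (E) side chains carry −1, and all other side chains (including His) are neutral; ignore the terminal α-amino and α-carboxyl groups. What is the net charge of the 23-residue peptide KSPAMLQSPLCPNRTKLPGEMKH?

+3

Positive (K, R): K1, R14, K16, K22 → +4.
Negative (D, E): E20 → −1.
Net charge = (+4) + (−1) = +3.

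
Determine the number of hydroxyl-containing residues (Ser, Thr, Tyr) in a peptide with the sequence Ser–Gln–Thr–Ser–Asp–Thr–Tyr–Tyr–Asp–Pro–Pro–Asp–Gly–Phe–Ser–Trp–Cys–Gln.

Matching residues: Ser1, Thr3, Ser4, Thr6, Tyr7, Tyr8, Ser15.

7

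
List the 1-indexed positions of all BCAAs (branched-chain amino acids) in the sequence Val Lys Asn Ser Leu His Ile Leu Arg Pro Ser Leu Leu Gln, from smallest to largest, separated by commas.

Valine (V), leucine (L), and isoleucine (I) are the branched-chain amino acids.
Matching residues: Val1, Leu5, Ile7, Leu8, Leu12, Leu13.

1, 5, 7, 8, 12, 13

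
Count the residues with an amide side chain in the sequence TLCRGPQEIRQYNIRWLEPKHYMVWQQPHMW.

Only N (asparagine) and Q (glutamine) carry a side-chain carboxamide.
Matching residues: Q7, Q11, N13, Q26, Q27.

5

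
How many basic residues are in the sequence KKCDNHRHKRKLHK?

10

K, R, and H are the three residues with basic side chains (ε-amine, guanidinium, and imidazole respectively).
Matching residues: K1, K2, H6, R7, H8, K9, R10, K11, H13, K14.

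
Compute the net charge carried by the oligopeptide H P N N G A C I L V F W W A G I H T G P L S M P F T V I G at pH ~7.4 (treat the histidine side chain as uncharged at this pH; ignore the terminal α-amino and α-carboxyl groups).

0

Near pH 7.4, K and R contribute +1 each, D and E contribute −1 each, and every other side chain (His included, as stated) is uncharged.
Positive (K, R): none → +0.
Negative (D, E): none → −0.
Net charge = (+0) + (−0) = 0.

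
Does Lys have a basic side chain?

Yes

Lysine (K), arginine (R), and histidine (H) have basic, nitrogen-containing side chains.
Lysine is in this group.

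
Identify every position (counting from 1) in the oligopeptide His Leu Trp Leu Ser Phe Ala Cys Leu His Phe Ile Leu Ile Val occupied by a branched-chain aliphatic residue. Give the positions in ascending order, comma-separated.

2, 4, 9, 12, 13, 14, 15

Matching residues: Leu2, Leu4, Leu9, Ile12, Leu13, Ile14, Val15.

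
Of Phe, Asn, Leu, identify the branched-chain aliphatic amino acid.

Leu

V, L, and I make up the branched-chain aliphatic group.
Of the listed options, only Leu belongs to this group.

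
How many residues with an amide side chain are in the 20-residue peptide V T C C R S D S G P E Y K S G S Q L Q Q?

The amide-side-chain residues are Asn (N) and Gln (Q).
Matching residues: Q17, Q19, Q20.

3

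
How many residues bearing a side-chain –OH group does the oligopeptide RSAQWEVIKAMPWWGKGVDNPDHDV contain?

S, T, and Y are the three residues with a side-chain hydroxyl.
Matching residues: S2.

1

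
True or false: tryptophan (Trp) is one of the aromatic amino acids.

True

The aromatic amino acids are Phe (F, benzyl), Trp (W, indole), and Tyr (Y, phenol).
Tryptophan is in this group.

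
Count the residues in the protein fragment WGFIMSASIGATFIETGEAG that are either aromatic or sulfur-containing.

Aromatic: F, W, Y. Sulfur-containing: C, M.
Aromatic residues here: W1, F3, F13 (3).
Sulfur-containing residues here: M5 (1).
The two groups share no amino acid, so total = 3 + 1 = 4.

4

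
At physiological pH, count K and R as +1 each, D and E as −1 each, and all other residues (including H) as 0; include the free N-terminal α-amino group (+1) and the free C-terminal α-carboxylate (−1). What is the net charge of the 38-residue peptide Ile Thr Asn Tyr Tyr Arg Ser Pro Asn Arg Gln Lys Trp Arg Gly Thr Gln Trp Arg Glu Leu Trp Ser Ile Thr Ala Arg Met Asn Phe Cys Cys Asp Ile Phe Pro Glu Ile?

Positive (K, R): Arg6, Arg10, Lys12, Arg14, Arg19, Arg27 → +6.
Negative (D, E): Glu20, Asp33, Glu37 → −3.
The N-terminus (+1) and C-terminus (−1) cancel.
Net charge = (+6) + (−3) = +3.

+3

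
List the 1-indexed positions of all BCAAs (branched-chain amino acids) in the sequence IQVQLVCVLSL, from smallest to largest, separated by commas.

V, L, and I make up the branched-chain aliphatic group.
Matching residues: I1, V3, L5, V6, V8, L9, L11.

1, 3, 5, 6, 8, 9, 11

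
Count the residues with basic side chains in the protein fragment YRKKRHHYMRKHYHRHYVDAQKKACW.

Lysine (K), arginine (R), and histidine (H) have basic, nitrogen-containing side chains.
Matching residues: R2, K3, K4, R5, H6, H7, R10, K11, H12, H14, R15, H16, K22, K23.

14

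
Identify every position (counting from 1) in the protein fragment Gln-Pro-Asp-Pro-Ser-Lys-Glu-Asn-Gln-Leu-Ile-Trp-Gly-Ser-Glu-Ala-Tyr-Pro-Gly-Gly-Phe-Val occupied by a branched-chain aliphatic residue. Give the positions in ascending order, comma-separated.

Matching residues: Leu10, Ile11, Val22.

10, 11, 22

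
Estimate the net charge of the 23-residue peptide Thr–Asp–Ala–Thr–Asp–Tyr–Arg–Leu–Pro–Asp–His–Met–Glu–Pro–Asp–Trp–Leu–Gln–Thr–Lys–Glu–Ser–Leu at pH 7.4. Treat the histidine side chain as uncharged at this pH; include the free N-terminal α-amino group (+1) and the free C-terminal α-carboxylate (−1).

The side chains ionized at physiological pH are Lys/Arg (+1) and Asp/Glu (−1); with His treated as neutral, nothing else contributes.
Positive (K, R): Arg7, Lys20 → +2.
Negative (D, E): Asp2, Asp5, Asp10, Glu13, Asp15, Glu21 → −6.
The N-terminus (+1) and C-terminus (−1) cancel.
Net charge = (+2) + (−6) = −4.

-4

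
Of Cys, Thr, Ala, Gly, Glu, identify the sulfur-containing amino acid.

The sulfur-bearing residues are cysteine (–SH) and methionine (–S–CH₃).
Of the listed options, only Cys belongs to this group.

Cys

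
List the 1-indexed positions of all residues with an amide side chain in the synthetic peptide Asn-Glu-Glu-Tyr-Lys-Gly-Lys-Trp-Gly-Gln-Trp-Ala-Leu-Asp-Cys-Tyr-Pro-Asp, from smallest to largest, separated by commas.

Only N (asparagine) and Q (glutamine) carry a side-chain carboxamide.
Matching residues: Asn1, Gln10.

1, 10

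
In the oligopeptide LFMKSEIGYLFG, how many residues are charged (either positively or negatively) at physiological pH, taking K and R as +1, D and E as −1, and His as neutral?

2

Charged side chains at pH ~7.4: K, R (positive); D, E (negative).
Matching residues: K4, E6.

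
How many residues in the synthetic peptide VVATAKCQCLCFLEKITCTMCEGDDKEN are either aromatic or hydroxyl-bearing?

Aromatic: F, W, Y. Hydroxyl-bearing: S, T, Y.
Aromatic residues here: F12 (1).
Hydroxyl-bearing residues here: T4, T17, T19 (3).
(Y belongs to both groups, but none appear in this sequence.) Total = 1 + 3 = 4.

4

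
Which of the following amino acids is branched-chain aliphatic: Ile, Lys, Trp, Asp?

Ile

V, L, and I make up the branched-chain aliphatic group.
Of the listed options, only Ile belongs to this group.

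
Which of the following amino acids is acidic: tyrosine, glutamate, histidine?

Only D (aspartate) and E (glutamate) carry a side-chain carboxylic acid.
Of the listed options, only glutamate belongs to this group.

glutamate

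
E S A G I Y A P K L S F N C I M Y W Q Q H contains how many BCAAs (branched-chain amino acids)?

3

Valine (V), leucine (L), and isoleucine (I) are the branched-chain amino acids.
Matching residues: I5, L10, I15.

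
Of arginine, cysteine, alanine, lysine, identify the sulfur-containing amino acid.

cysteine

Only Cys (C) and Met (M) have a sulfur atom in the side chain.
Of the listed options, only cysteine belongs to this group.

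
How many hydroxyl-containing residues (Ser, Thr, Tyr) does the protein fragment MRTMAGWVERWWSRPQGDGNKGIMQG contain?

2

Matching residues: T3, S13.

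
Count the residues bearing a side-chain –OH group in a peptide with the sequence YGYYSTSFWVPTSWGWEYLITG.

S, T, and Y are the three residues with a side-chain hydroxyl.
Matching residues: Y1, Y3, Y4, S5, T6, S7, T12, S13, Y18, T21.

10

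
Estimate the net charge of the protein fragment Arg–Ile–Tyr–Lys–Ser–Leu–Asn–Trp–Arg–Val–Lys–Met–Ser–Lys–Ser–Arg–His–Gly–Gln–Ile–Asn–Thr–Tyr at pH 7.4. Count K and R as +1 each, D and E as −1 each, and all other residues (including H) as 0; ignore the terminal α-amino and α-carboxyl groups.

+6

Positive (K, R): Arg1, Lys4, Arg9, Lys11, Lys14, Arg16 → +6.
Negative (D, E): none → −0.
Net charge = (+6) + (−0) = +6.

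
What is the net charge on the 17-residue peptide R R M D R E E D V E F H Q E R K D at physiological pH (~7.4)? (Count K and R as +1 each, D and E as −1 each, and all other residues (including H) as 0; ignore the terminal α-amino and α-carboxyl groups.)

-2

Positive (K, R): R1, R2, R5, R15, K16 → +5.
Negative (D, E): D4, E6, E7, D8, E10, E14, D17 → −7.
Net charge = (+5) + (−7) = −2.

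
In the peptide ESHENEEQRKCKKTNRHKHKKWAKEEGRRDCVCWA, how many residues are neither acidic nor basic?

Acidic: D, E. Basic: K, R, H. All other residues are neither.
Matching residues: S2, N5, Q8, C11, T14, N15, W22, A23, G27, C31, V32, C33, W34, A35.

14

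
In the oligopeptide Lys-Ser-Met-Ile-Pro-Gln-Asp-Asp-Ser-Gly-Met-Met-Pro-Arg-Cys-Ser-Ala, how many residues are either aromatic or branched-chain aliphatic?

1

Aromatic: F, W, Y. Branched-chain aliphatic: I, L, V.
Aromatic residues here: none (0).
Branched-chain aliphatic residues here: Ile4 (1).
The two groups share no amino acid, so total = 0 + 1 = 1.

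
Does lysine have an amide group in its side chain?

No

Asparagine (N) and glutamine (Q) have uncharged amide side chains.
Lysine is not in this group.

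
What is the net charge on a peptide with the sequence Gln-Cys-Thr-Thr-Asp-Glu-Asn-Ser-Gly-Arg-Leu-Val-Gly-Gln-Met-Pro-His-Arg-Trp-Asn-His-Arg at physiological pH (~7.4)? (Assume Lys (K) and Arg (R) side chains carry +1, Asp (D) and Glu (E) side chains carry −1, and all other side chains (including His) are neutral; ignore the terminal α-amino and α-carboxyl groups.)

Positive (K, R): Arg10, Arg18, Arg22 → +3.
Negative (D, E): Asp5, Glu6 → −2.
Net charge = (+3) + (−2) = +1.

+1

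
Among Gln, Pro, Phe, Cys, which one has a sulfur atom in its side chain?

Cysteine (C, thiol) and methionine (M, thioether) are the two sulfur-containing amino acids.
Of the listed options, only Cys belongs to this group.

Cys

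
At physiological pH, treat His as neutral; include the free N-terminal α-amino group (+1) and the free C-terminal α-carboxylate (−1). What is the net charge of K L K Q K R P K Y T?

Near pH 7.4, K and R contribute +1 each, D and E contribute −1 each, and every other side chain (His included, as stated) is uncharged.
Positive (K, R): K1, K3, K5, R6, K8 → +5.
Negative (D, E): none → −0.
The N-terminus (+1) and C-terminus (−1) cancel.
Net charge = (+5) + (−0) = +5.

+5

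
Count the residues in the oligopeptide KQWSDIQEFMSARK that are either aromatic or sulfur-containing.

Aromatic: F, W, Y. Sulfur-containing: C, M.
Aromatic residues here: W3, F9 (2).
Sulfur-containing residues here: M10 (1).
The two groups share no amino acid, so total = 2 + 1 = 3.

3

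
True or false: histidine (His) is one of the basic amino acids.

K, R, and H are the three residues with basic side chains (ε-amine, guanidinium, and imidazole respectively).
Histidine is in this group.

True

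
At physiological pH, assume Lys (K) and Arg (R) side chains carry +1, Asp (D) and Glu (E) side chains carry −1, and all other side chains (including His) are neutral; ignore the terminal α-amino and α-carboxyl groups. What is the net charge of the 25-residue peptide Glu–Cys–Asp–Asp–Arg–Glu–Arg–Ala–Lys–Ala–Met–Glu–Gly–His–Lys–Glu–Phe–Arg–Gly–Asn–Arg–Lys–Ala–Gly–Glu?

0

Positive (K, R): Arg5, Arg7, Lys9, Lys15, Arg18, Arg21, Lys22 → +7.
Negative (D, E): Glu1, Asp3, Asp4, Glu6, Glu12, Glu16, Glu25 → −7.
Net charge = (+7) + (−7) = 0.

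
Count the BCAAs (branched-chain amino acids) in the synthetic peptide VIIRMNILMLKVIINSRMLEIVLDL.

14

V, L, and I make up the branched-chain aliphatic group.
Matching residues: V1, I2, I3, I7, L8, L10, V12, I13, I14, L19, I21, V22, L23, L25.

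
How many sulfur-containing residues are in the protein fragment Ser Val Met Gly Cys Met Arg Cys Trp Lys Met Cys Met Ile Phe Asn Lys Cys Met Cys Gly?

Only Cys (C) and Met (M) have a sulfur atom in the side chain.
Matching residues: Met3, Cys5, Met6, Cys8, Met11, Cys12, Met13, Cys18, Met19, Cys20.

10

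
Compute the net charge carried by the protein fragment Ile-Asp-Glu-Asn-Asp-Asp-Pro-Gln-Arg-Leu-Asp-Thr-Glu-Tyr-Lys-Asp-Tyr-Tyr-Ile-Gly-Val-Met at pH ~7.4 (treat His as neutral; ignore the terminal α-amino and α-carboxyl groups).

The side chains ionized at physiological pH are Lys/Arg (+1) and Asp/Glu (−1); with His treated as neutral, nothing else contributes.
Positive (K, R): Arg9, Lys15 → +2.
Negative (D, E): Asp2, Glu3, Asp5, Asp6, Asp11, Glu13, Asp16 → −7.
Net charge = (+2) + (−7) = −5.

-5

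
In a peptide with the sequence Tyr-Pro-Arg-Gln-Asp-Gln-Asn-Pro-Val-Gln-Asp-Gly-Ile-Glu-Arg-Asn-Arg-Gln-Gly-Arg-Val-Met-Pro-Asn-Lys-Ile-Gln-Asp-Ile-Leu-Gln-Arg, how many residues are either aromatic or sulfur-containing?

Aromatic: F, W, Y. Sulfur-containing: C, M.
Aromatic residues here: Tyr1 (1).
Sulfur-containing residues here: Met22 (1).
The two groups share no amino acid, so total = 1 + 1 = 2.

2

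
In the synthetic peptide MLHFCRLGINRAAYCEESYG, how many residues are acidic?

Only D (aspartate) and E (glutamate) carry a side-chain carboxylic acid.
Matching residues: E16, E17.

2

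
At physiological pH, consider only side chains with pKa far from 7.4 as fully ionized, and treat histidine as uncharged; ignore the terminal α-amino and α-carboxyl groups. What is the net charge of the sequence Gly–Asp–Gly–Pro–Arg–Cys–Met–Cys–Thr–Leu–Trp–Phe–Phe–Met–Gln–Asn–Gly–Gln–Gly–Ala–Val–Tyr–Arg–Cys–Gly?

+1

Near pH 7.4, K and R contribute +1 each, D and E contribute −1 each, and every other side chain (His included, as stated) is uncharged.
Positive (K, R): Arg5, Arg23 → +2.
Negative (D, E): Asp2 → −1.
Net charge = (+2) + (−1) = +1.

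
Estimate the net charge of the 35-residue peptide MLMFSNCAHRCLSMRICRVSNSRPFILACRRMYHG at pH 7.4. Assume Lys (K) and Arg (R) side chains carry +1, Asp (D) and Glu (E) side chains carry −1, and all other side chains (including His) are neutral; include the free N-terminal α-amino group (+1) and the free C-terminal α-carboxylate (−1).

Positive (K, R): R10, R15, R18, R23, R30, R31 → +6.
Negative (D, E): none → −0.
The N-terminus (+1) and C-terminus (−1) cancel.
Net charge = (+6) + (−0) = +6.

+6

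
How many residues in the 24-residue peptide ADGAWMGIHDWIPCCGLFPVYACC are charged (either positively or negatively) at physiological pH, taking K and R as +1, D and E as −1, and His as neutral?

2

Charged side chains at pH ~7.4: K, R (positive); D, E (negative).
Matching residues: D2, D10.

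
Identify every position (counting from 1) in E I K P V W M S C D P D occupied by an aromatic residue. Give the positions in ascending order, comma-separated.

Phenylalanine (F), tryptophan (W), and tyrosine (Y) have aromatic ring side chains.
Matching residues: W6.

6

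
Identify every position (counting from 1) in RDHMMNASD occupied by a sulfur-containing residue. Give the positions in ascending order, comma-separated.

Matching residues: M4, M5.

4, 5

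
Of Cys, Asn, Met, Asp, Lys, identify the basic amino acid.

The basic amino acids are Lys (K), Arg (R), and His (H).
Of the listed options, only Lys belongs to this group.

Lys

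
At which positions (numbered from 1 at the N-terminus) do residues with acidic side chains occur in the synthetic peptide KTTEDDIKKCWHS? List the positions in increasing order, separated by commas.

The acidic residues are Asp (D) and Glu (E), whose side chains end in a carboxylate group.
Matching residues: E4, D5, D6.

4, 5, 6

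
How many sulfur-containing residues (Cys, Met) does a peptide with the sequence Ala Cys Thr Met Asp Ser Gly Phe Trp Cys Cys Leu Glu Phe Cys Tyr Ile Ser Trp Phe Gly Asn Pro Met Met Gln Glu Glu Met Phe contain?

Matching residues: Cys2, Met4, Cys10, Cys11, Cys15, Met24, Met25, Met29.

8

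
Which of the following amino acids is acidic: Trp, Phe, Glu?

Aspartate (D) and glutamate (E) have carboxylic-acid side chains and are the acidic amino acids.
Of the listed options, only Glu belongs to this group.

Glu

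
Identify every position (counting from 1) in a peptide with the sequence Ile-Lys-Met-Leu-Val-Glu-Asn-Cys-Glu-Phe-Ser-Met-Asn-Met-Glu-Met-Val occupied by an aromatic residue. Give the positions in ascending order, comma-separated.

10

F, W, and Y each carry an aromatic ring on the side chain.
Matching residues: Phe10.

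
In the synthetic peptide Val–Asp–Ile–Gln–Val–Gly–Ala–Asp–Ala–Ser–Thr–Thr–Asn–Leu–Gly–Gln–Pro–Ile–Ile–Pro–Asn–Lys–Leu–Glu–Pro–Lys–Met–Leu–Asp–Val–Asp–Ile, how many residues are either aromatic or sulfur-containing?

1

Aromatic: F, W, Y. Sulfur-containing: C, M.
Aromatic residues here: none (0).
Sulfur-containing residues here: Met27 (1).
The two groups share no amino acid, so total = 0 + 1 = 1.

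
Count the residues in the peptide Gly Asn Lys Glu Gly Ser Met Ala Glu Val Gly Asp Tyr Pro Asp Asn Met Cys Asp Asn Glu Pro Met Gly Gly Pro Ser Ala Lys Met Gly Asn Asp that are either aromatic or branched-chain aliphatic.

Aromatic: F, W, Y. Branched-chain aliphatic: I, L, V.
Aromatic residues here: Tyr13 (1).
Branched-chain aliphatic residues here: Val10 (1).
The two groups share no amino acid, so total = 1 + 1 = 2.

2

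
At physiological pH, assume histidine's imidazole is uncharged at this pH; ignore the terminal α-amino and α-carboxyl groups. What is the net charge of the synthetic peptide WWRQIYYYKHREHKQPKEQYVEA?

+2

At pH ~7.4 the Lys and Arg side chains are protonated (+1), the Asp and Glu side chains are deprotonated (−1), and with His taken as neutral all other side chains carry no charge.
Positive (K, R): R3, K9, R11, K14, K17 → +5.
Negative (D, E): E12, E18, E22 → −3.
Net charge = (+5) + (−3) = +2.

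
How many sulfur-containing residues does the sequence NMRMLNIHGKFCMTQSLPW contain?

Only Cys (C) and Met (M) have a sulfur atom in the side chain.
Matching residues: M2, M4, C12, M13.

4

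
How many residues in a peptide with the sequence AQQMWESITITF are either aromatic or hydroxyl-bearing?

Aromatic: F, W, Y. Hydroxyl-bearing: S, T, Y.
Aromatic residues here: W5, F12 (2).
Hydroxyl-bearing residues here: S7, T9, T11 (3).
(Y belongs to both groups, but none appear in this sequence.) Total = 2 + 3 = 5.

5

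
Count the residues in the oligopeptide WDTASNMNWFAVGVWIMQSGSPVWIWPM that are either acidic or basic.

Acidic: D, E. Basic: H, K, R.
Acidic residues here: D2 (1).
Basic residues here: none (0).
The two groups share no amino acid, so total = 1 + 0 = 1.

1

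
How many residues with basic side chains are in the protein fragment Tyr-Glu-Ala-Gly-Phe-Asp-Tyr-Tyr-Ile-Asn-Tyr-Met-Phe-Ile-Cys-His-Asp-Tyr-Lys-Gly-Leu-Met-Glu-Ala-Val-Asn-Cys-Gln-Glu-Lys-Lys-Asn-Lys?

5

K, R, and H are the three residues with basic side chains (ε-amine, guanidinium, and imidazole respectively).
Matching residues: His16, Lys19, Lys30, Lys31, Lys33.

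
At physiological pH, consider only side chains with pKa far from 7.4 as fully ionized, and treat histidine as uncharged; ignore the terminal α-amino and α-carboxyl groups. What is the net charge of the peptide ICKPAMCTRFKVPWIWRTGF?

At pH ~7.4 the Lys and Arg side chains are protonated (+1), the Asp and Glu side chains are deprotonated (−1), and with His taken as neutral all other side chains carry no charge.
Positive (K, R): K3, R9, K11, R17 → +4.
Negative (D, E): none → −0.
Net charge = (+4) + (−0) = +4.

+4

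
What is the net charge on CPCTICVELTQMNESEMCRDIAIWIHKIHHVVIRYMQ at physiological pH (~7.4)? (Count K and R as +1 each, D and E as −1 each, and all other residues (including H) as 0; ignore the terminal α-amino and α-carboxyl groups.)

-1

Positive (K, R): R19, K27, R34 → +3.
Negative (D, E): E8, E14, E16, D20 → −4.
Net charge = (+3) + (−4) = −1.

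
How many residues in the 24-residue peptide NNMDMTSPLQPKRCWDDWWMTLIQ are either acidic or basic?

5

Acidic: D, E. Basic: H, K, R.
Acidic residues here: D4, D16, D17 (3).
Basic residues here: K12, R13 (2).
The two groups share no amino acid, so total = 3 + 2 = 5.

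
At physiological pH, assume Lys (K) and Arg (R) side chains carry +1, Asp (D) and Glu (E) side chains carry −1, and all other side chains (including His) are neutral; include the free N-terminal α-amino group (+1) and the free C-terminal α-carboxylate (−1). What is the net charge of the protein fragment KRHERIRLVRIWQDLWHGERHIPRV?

+4

Positive (K, R): K1, R2, R5, R7, R10, R20, R24 → +7.
Negative (D, E): E4, D14, E19 → −3.
The N-terminus (+1) and C-terminus (−1) cancel.
Net charge = (+7) + (−3) = +4.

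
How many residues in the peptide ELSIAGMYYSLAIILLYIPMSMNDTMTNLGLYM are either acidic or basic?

Acidic: D, E. Basic: H, K, R.
Acidic residues here: E1, D24 (2).
Basic residues here: none (0).
The two groups share no amino acid, so total = 2 + 0 = 2.

2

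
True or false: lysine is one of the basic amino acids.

K, R, and H are the three residues with basic side chains (ε-amine, guanidinium, and imidazole respectively).
Lysine is in this group.

True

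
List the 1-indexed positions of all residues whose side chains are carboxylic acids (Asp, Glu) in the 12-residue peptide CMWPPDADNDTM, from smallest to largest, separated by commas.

6, 8, 10

Matching residues: D6, D8, D10.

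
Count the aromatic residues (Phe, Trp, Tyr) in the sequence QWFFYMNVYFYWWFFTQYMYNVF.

14

Matching residues: W2, F3, F4, Y5, Y9, F10, Y11, W12, W13, F14, F15, Y18, Y20, F23.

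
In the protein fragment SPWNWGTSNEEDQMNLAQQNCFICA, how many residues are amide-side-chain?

The amide-side-chain residues are Asn (N) and Gln (Q).
Matching residues: N4, N9, Q13, N15, Q18, Q19, N20.

7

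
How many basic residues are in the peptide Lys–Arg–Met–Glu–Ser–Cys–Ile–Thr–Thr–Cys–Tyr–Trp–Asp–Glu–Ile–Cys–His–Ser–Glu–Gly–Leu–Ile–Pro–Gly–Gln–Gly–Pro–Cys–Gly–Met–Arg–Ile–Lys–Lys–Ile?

6

K, R, and H are the three residues with basic side chains (ε-amine, guanidinium, and imidazole respectively).
Matching residues: Lys1, Arg2, His17, Arg31, Lys33, Lys34.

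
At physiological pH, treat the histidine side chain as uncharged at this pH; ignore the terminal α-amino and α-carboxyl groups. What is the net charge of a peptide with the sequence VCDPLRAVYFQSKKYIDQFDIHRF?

+1

The side chains ionized at physiological pH are Lys/Arg (+1) and Asp/Glu (−1); with His treated as neutral, nothing else contributes.
Positive (K, R): R6, K13, K14, R23 → +4.
Negative (D, E): D3, D17, D20 → −3.
Net charge = (+4) + (−3) = +1.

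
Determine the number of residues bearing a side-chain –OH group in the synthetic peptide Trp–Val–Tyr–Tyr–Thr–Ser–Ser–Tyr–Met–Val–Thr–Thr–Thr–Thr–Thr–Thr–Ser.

13

S, T, and Y are the three residues with a side-chain hydroxyl.
Matching residues: Tyr3, Tyr4, Thr5, Ser6, Ser7, Tyr8, Thr11, Thr12, Thr13, Thr14, Thr15, Thr16, Ser17.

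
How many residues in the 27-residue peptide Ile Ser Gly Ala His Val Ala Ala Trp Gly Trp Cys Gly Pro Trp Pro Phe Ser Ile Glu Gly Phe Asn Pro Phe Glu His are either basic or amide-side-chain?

3

Basic: H, K, R. Amide-side-chain: N, Q.
Basic residues here: His5, His27 (2).
Amide-side-chain residues here: Asn23 (1).
The two groups share no amino acid, so total = 2 + 1 = 3.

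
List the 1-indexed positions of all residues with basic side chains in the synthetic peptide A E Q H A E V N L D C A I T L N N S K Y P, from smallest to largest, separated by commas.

4, 19

The basic amino acids are Lys (K), Arg (R), and His (H).
Matching residues: H4, K19.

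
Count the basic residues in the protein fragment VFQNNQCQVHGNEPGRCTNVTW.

K, R, and H are the three residues with basic side chains (ε-amine, guanidinium, and imidazole respectively).
Matching residues: H10, R16.

2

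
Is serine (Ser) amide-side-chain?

Only N (asparagine) and Q (glutamine) carry a side-chain carboxamide.
Serine is not in this group.

No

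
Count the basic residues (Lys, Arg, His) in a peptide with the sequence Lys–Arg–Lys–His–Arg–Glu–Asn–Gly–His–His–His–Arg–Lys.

Matching residues: Lys1, Arg2, Lys3, His4, Arg5, His9, His10, His11, Arg12, Lys13.

10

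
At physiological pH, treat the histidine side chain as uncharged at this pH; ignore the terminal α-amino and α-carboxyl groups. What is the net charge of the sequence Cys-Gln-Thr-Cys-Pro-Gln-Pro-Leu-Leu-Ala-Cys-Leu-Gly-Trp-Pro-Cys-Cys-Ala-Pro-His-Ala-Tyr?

0

The side chains ionized at physiological pH are Lys/Arg (+1) and Asp/Glu (−1); with His treated as neutral, nothing else contributes.
Positive (K, R): none → +0.
Negative (D, E): none → −0.
Net charge = (+0) + (−0) = 0.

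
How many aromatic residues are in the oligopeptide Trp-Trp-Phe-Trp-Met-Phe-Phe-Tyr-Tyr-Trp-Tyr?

Phenylalanine (F), tryptophan (W), and tyrosine (Y) have aromatic ring side chains.
Matching residues: Trp1, Trp2, Phe3, Trp4, Phe6, Phe7, Tyr8, Tyr9, Trp10, Tyr11.

10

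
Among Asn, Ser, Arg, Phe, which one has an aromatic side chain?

Phe

F, W, and Y each carry an aromatic ring on the side chain.
Of the listed options, only Phe belongs to this group.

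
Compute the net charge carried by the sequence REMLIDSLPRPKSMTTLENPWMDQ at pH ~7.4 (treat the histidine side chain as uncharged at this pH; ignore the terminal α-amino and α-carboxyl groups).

-1

At pH ~7.4 the Lys and Arg side chains are protonated (+1), the Asp and Glu side chains are deprotonated (−1), and with His taken as neutral all other side chains carry no charge.
Positive (K, R): R1, R10, K12 → +3.
Negative (D, E): E2, D6, E18, D23 → −4.
Net charge = (+3) + (−4) = −1.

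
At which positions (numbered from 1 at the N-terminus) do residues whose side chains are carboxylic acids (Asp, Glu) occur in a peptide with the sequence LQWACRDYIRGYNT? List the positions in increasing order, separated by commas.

7

Matching residues: D7.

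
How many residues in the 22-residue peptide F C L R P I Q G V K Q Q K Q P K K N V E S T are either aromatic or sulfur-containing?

2

Aromatic: F, W, Y. Sulfur-containing: C, M.
Aromatic residues here: F1 (1).
Sulfur-containing residues here: C2 (1).
The two groups share no amino acid, so total = 1 + 1 = 2.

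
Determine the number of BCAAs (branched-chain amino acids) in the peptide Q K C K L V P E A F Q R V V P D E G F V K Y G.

5

Valine (V), leucine (L), and isoleucine (I) are the branched-chain amino acids.
Matching residues: L5, V6, V13, V14, V20.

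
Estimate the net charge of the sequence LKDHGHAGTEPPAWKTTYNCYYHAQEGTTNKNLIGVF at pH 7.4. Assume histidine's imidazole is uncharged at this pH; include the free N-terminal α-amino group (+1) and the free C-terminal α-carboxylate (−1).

0

The side chains ionized at physiological pH are Lys/Arg (+1) and Asp/Glu (−1); with His treated as neutral, nothing else contributes.
Positive (K, R): K2, K15, K31 → +3.
Negative (D, E): D3, E10, E26 → −3.
The N-terminus (+1) and C-terminus (−1) cancel.
Net charge = (+3) + (−3) = 0.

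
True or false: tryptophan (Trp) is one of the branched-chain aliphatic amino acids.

False

Valine (V), leucine (L), and isoleucine (I) are the branched-chain amino acids.
Tryptophan is not in this group.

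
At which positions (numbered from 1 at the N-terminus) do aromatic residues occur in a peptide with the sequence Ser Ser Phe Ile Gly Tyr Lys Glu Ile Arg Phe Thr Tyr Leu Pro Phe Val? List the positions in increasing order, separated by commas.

Phenylalanine (F), tryptophan (W), and tyrosine (Y) have aromatic ring side chains.
Matching residues: Phe3, Tyr6, Phe11, Tyr13, Phe16.

3, 6, 11, 13, 16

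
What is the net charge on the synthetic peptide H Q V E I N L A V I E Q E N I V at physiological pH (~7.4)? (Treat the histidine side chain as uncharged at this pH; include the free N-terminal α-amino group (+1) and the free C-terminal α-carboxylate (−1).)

-3

The side chains ionized at physiological pH are Lys/Arg (+1) and Asp/Glu (−1); with His treated as neutral, nothing else contributes.
Positive (K, R): none → +0.
Negative (D, E): E4, E11, E13 → −3.
The N-terminus (+1) and C-terminus (−1) cancel.
Net charge = (+0) + (−3) = −3.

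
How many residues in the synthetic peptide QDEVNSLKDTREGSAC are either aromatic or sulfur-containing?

Aromatic: F, W, Y. Sulfur-containing: C, M.
Aromatic residues here: none (0).
Sulfur-containing residues here: C16 (1).
The two groups share no amino acid, so total = 0 + 1 = 1.

1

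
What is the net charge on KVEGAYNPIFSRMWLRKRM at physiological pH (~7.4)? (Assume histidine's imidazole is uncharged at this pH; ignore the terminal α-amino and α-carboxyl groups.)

+4

Near pH 7.4, K and R contribute +1 each, D and E contribute −1 each, and every other side chain (His included, as stated) is uncharged.
Positive (K, R): K1, R12, R16, K17, R18 → +5.
Negative (D, E): E3 → −1.
Net charge = (+5) + (−1) = +4.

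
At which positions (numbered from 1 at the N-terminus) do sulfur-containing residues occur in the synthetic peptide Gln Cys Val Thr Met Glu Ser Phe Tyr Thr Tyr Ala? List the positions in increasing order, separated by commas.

Cysteine (C, thiol) and methionine (M, thioether) are the two sulfur-containing amino acids.
Matching residues: Cys2, Met5.

2, 5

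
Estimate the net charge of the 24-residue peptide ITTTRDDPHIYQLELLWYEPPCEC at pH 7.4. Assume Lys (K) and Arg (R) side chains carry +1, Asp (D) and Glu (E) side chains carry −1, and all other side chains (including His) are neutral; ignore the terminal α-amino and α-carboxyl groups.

Positive (K, R): R5 → +1.
Negative (D, E): D6, D7, E14, E19, E23 → −5.
Net charge = (+1) + (−5) = −4.

-4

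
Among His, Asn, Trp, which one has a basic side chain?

Lysine (K), arginine (R), and histidine (H) have basic, nitrogen-containing side chains.
Of the listed options, only His belongs to this group.

His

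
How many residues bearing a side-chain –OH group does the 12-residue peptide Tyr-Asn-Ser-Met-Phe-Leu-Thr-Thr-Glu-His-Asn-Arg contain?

4

S, T, and Y are the three residues with a side-chain hydroxyl.
Matching residues: Tyr1, Ser3, Thr7, Thr8.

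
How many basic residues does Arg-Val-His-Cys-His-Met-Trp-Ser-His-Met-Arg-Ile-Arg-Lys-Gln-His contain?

Lysine (K), arginine (R), and histidine (H) have basic, nitrogen-containing side chains.
Matching residues: Arg1, His3, His5, His9, Arg11, Arg13, Lys14, His16.

8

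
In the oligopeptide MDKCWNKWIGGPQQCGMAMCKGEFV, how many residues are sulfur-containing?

The sulfur-bearing residues are cysteine (–SH) and methionine (–S–CH₃).
Matching residues: M1, C4, C15, M17, M19, C20.

6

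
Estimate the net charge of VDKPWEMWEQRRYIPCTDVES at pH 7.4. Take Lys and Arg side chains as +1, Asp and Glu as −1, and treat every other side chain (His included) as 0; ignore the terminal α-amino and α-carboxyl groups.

-2

Positive (K, R): K3, R11, R12 → +3.
Negative (D, E): D2, E6, E9, D18, E20 → −5.
Net charge = (+3) + (−5) = −2.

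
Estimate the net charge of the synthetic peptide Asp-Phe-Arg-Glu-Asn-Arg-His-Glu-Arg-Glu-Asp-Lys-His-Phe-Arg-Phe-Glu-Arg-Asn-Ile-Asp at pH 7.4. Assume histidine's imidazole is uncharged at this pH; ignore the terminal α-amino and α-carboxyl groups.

The side chains ionized at physiological pH are Lys/Arg (+1) and Asp/Glu (−1); with His treated as neutral, nothing else contributes.
Positive (K, R): Arg3, Arg6, Arg9, Lys12, Arg15, Arg18 → +6.
Negative (D, E): Asp1, Glu4, Glu8, Glu10, Asp11, Glu17, Asp21 → −7.
Net charge = (+6) + (−7) = −1.

-1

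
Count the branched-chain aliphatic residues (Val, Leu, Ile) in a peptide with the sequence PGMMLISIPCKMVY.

Matching residues: L5, I6, I8, V13.

4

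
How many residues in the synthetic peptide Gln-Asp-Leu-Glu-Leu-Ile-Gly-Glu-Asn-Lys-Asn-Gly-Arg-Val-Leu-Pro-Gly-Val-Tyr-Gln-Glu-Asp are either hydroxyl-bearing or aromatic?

1

Hydroxyl-bearing: S, T, Y. Aromatic: F, W, Y.
Hydroxyl-bearing residues here: Tyr19 (1).
Aromatic residues here: Tyr19 (1).
Y is in both groups, so the 1 Y residue must not be double-counted.
Total = 1 + 1 − 1 = 1.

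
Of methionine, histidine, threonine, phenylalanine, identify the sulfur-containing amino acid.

Only Cys (C) and Met (M) have a sulfur atom in the side chain.
Of the listed options, only methionine belongs to this group.

methionine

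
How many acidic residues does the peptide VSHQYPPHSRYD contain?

The acidic residues are Asp (D) and Glu (E), whose side chains end in a carboxylate group.
Matching residues: D12.

1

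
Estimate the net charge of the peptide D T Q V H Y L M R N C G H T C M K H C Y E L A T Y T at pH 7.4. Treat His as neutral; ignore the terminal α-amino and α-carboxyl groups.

0

The side chains ionized at physiological pH are Lys/Arg (+1) and Asp/Glu (−1); with His treated as neutral, nothing else contributes.
Positive (K, R): R9, K17 → +2.
Negative (D, E): D1, E21 → −2.
Net charge = (+2) + (−2) = 0.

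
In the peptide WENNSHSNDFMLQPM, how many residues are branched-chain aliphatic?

V, L, and I make up the branched-chain aliphatic group.
Matching residues: L12.

1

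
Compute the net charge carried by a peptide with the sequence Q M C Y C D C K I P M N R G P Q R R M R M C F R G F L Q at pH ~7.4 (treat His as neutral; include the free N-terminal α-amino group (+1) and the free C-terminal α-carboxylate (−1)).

At pH ~7.4 the Lys and Arg side chains are protonated (+1), the Asp and Glu side chains are deprotonated (−1), and with His taken as neutral all other side chains carry no charge.
Positive (K, R): K8, R13, R17, R18, R20, R24 → +6.
Negative (D, E): D6 → −1.
The N-terminus (+1) and C-terminus (−1) cancel.
Net charge = (+6) + (−1) = +5.

+5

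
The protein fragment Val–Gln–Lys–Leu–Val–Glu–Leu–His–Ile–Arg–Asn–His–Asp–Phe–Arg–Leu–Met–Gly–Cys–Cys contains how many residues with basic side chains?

5

The basic amino acids are Lys (K), Arg (R), and His (H).
Matching residues: Lys3, His8, Arg10, His12, Arg15.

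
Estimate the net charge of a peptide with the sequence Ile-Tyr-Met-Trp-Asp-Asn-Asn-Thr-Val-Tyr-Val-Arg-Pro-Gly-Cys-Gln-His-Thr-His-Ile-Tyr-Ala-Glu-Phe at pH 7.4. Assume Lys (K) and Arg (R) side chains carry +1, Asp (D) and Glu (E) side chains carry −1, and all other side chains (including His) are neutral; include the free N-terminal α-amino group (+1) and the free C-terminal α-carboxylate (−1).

-1

Positive (K, R): Arg12 → +1.
Negative (D, E): Asp5, Glu23 → −2.
The N-terminus (+1) and C-terminus (−1) cancel.
Net charge = (+1) + (−2) = −1.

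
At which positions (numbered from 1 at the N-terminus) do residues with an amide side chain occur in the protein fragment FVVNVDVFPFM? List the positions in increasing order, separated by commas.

4

The amide-side-chain residues are Asn (N) and Gln (Q).
Matching residues: N4.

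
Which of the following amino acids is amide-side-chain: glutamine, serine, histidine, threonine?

The amide-side-chain residues are Asn (N) and Gln (Q).
Of the listed options, only glutamine belongs to this group.

glutamine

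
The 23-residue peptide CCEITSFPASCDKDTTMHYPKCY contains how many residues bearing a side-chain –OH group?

7

Serine (S), threonine (T), and tyrosine (Y) each carry a hydroxyl group on the side chain.
Matching residues: T5, S6, S10, T15, T16, Y19, Y23.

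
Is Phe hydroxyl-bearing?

No

Serine (S), threonine (T), and tyrosine (Y) each carry a hydroxyl group on the side chain.
Phenylalanine is not in this group.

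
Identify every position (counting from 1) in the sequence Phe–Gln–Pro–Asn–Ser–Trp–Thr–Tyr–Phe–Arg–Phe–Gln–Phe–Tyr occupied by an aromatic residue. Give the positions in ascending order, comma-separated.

1, 6, 8, 9, 11, 13, 14

The aromatic amino acids are Phe (F, benzyl), Trp (W, indole), and Tyr (Y, phenol).
Matching residues: Phe1, Trp6, Tyr8, Phe9, Phe11, Phe13, Tyr14.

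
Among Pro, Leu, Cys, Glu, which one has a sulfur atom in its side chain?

Cys

Cysteine (C, thiol) and methionine (M, thioether) are the two sulfur-containing amino acids.
Of the listed options, only Cys belongs to this group.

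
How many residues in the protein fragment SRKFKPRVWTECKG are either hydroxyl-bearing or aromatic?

Hydroxyl-bearing: S, T, Y. Aromatic: F, W, Y.
Hydroxyl-bearing residues here: S1, T10 (2).
Aromatic residues here: F4, W9 (2).
(Y belongs to both groups, but none appear in this sequence.) Total = 2 + 2 = 4.

4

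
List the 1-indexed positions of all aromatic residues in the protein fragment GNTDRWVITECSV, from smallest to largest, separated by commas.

Phenylalanine (F), tryptophan (W), and tyrosine (Y) have aromatic ring side chains.
Matching residues: W6.

6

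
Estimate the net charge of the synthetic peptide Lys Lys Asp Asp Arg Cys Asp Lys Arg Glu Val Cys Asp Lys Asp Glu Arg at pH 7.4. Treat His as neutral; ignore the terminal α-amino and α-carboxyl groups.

0

The side chains ionized at physiological pH are Lys/Arg (+1) and Asp/Glu (−1); with His treated as neutral, nothing else contributes.
Positive (K, R): Lys1, Lys2, Arg5, Lys8, Arg9, Lys14, Arg17 → +7.
Negative (D, E): Asp3, Asp4, Asp7, Glu10, Asp13, Asp15, Glu16 → −7.
Net charge = (+7) + (−7) = 0.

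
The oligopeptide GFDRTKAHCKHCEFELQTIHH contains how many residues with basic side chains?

K, R, and H are the three residues with basic side chains (ε-amine, guanidinium, and imidazole respectively).
Matching residues: R4, K6, H8, K10, H11, H20, H21.

7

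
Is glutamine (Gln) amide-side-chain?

Yes

Asparagine (N) and glutamine (Q) have uncharged amide side chains.
Glutamine is in this group.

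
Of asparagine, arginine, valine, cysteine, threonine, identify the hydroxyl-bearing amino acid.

S, T, and Y are the three residues with a side-chain hydroxyl.
Of the listed options, only threonine belongs to this group.

threonine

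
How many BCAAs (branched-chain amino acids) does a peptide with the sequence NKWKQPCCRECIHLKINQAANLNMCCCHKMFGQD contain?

The BCAAs are Val, Leu, and Ile — aliphatic side chains with a branch point.
Matching residues: I12, L14, I16, L22.

4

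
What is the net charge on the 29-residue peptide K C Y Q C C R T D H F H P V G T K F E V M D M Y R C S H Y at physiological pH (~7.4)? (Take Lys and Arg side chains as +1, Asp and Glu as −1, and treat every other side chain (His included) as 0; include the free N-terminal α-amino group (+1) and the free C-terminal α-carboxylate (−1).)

+1

Positive (K, R): K1, R7, K17, R25 → +4.
Negative (D, E): D9, E19, D22 → −3.
The N-terminus (+1) and C-terminus (−1) cancel.
Net charge = (+4) + (−3) = +1.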